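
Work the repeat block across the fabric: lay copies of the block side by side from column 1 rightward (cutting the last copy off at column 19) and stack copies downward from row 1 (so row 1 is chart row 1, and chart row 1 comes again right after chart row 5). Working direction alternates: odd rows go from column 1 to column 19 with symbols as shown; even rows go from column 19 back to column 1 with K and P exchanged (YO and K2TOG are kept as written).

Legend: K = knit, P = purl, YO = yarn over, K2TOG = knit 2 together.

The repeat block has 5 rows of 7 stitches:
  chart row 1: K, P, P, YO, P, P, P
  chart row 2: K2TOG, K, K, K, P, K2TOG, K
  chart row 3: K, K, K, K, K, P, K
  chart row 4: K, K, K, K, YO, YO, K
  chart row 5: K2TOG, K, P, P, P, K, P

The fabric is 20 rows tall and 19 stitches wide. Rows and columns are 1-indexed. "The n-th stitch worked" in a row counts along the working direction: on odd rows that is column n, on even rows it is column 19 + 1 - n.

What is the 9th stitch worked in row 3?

== STITCH ==
K

Derivation:
For row 3: chart row = ((3-1) mod 5) + 1 = 3; this is a RS (odd) row.
Chart row 3 tiled across columns 1-19: K K K K K P K K K K K K P K K K K K K
RS row: no reversal, no swap; stitch n worked = column n.
The 9th stitch worked is K.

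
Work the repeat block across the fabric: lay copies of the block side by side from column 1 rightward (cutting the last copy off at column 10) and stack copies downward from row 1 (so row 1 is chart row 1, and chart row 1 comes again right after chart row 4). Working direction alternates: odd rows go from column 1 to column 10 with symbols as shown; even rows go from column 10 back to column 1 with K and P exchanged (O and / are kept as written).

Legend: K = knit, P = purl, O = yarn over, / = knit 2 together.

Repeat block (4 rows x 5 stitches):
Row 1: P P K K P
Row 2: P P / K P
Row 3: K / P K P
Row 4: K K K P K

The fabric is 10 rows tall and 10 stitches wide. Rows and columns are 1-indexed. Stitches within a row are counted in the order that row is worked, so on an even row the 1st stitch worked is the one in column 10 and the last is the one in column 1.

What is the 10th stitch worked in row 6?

Row 6 uses chart row ((6-1) mod 4)+1 = 2. Row 6 is even, so WS.
Chart row 2 tiled across columns 1-10: P P / K P P P / K P
WS row: flip the tiled sequence (start at column 10) and apply K<->P; O and / stay.
Row 6 as worked: K P / K K K P / K K
Counting 10 along the worked row gives K.

Stitch:
K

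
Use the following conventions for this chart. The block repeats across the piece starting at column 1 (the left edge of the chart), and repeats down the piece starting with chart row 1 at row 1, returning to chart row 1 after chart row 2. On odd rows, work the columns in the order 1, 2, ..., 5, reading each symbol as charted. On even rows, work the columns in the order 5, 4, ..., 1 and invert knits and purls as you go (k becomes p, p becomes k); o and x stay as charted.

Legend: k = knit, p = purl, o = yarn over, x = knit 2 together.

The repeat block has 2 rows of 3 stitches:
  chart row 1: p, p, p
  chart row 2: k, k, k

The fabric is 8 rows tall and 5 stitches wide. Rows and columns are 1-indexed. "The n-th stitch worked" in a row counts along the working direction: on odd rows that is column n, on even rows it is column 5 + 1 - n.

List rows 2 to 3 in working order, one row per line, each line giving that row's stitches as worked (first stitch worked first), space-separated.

Row 2: chart row 2, WS - tiled (columns 1-5): k k k k k; work from column 5 back to 1 with k<->p swapped.
Row 3: chart row 1, RS - tile across columns 1-5 and work as-is.

Rows as worked:
p p p p p
p p p p p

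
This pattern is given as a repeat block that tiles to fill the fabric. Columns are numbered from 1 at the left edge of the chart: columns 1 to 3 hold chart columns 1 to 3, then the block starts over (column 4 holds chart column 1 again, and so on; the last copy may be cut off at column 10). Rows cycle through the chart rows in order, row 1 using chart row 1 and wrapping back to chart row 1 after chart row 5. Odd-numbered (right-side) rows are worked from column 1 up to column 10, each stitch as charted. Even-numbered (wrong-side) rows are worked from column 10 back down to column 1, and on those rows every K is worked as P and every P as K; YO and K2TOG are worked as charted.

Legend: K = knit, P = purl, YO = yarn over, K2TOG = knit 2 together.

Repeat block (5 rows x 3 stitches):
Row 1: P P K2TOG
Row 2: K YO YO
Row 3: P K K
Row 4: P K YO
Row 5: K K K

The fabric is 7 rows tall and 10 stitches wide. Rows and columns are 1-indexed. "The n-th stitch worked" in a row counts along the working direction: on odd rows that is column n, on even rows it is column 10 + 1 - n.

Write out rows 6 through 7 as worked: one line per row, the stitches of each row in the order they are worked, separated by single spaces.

Rows as worked:
K K2TOG K K K2TOG K K K2TOG K K
K YO YO K YO YO K YO YO K

Derivation:
Row 6: chart row 1, WS - tiled (columns 1-10): P P K2TOG P P K2TOG P P K2TOG P; work from column 10 back to 1 with K<->P swapped.
Row 7: chart row 2, RS - tile across columns 1-10 and work as-is.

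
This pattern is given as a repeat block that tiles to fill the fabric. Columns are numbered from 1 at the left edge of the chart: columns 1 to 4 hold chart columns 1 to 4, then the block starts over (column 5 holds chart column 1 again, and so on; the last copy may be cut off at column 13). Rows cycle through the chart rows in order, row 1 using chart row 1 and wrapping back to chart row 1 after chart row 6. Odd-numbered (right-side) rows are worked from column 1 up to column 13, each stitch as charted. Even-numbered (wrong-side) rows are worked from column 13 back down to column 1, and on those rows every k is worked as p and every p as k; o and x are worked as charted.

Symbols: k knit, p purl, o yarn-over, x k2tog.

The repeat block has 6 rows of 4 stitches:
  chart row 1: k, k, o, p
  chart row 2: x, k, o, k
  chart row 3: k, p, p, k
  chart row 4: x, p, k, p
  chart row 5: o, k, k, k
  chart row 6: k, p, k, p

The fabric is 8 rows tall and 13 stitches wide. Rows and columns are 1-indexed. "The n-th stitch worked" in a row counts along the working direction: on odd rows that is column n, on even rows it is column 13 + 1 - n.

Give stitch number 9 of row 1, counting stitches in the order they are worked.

Row 1 uses chart row ((1-1) mod 6)+1 = 1. Row 1 is odd, so RS.
Chart row 1 tiled across columns 1-13: k k o p k k o p k k o p k
RS: work column 1 to column 13, symbols as charted — the tiled row is the row as worked.
Counting 9 along the worked row gives k.

Stitch:
k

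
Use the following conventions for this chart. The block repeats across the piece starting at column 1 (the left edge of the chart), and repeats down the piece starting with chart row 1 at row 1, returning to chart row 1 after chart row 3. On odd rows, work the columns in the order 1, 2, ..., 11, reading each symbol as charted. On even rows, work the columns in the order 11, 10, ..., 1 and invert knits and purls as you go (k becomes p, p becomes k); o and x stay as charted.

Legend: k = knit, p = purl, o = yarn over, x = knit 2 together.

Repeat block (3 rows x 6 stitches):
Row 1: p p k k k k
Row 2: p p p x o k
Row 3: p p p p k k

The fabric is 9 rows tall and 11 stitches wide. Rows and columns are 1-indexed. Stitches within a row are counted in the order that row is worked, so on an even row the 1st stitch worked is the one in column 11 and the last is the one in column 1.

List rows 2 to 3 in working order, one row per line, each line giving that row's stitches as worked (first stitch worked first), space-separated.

Row 2: chart row 2, WS - tiled (columns 1-11): p p p x o k p p p x o; work from column 11 back to 1 with k<->p swapped.
Row 3: chart row 3, RS - tile across columns 1-11 and work as-is.

== ROWS AS WORKED ==
o x k k k p o x k k k
p p p p k k p p p p k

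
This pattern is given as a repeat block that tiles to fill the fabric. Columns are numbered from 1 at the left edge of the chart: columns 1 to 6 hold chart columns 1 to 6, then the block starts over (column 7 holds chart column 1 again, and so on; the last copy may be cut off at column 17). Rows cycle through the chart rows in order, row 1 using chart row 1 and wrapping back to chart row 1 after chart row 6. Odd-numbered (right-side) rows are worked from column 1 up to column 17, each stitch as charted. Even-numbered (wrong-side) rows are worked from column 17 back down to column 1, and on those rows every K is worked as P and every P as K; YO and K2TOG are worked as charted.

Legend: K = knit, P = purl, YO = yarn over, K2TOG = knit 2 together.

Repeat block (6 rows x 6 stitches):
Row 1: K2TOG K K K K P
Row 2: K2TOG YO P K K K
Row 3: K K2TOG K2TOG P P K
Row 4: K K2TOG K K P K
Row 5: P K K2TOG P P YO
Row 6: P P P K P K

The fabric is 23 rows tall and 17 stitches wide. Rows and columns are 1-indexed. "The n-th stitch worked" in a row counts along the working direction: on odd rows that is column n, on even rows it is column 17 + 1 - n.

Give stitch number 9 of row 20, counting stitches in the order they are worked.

== STITCH ==
K

Derivation:
Row 20: (20-1) mod 6 = 1, so use chart row 2. Even row -> WS.
Chart row 2 tiled across columns 1-17: K2TOG YO P K K K K2TOG YO P K K K K2TOG YO P K K
Wrong side: read the tiled row from column 17 down to 1 and exchange K with P (leave YO, K2TOG).
Row 20 as worked: P P K YO K2TOG P P P K YO K2TOG P P P K YO K2TOG
The 9th stitch worked is K.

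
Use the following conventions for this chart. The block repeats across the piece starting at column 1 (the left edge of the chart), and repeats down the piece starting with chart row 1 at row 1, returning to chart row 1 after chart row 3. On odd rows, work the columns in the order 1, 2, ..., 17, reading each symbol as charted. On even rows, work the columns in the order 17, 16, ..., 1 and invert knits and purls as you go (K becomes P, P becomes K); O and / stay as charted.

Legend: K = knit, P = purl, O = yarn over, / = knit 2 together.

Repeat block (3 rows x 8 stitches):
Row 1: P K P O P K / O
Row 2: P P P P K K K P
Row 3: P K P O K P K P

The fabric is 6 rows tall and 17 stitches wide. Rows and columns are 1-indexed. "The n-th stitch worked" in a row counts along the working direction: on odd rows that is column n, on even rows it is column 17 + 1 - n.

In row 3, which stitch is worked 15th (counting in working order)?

== STITCH ==
K

Derivation:
For row 3: chart row = ((3-1) mod 3) + 1 = 3; this is a RS (odd) row.
Chart row 3 tiled across columns 1-17: P K P O K P K P P K P O K P K P P
RS row: no reversal, no swap; stitch n worked = column n.
The 15th stitch worked is K.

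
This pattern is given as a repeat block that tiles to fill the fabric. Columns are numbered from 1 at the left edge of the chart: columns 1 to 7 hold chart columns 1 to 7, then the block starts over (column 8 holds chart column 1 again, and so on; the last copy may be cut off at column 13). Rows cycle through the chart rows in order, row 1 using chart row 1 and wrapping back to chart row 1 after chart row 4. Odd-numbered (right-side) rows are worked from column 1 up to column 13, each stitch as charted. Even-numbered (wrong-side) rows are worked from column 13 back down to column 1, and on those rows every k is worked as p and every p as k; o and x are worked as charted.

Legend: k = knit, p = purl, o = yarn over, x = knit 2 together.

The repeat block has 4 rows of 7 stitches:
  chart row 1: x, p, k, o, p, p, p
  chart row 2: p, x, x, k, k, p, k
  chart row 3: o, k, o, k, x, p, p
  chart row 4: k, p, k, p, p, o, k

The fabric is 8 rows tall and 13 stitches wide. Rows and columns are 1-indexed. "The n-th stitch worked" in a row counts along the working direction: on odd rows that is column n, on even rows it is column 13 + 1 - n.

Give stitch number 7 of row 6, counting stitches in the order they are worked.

Row 6: (6-1) mod 4 = 1, so use chart row 2. Even row -> WS.
Chart row 2 tiled across columns 1-13: p x x k k p k p x x k k p
WS row: flip the tiled sequence (start at column 13) and apply k<->p; o and x stay.
Row 6 as worked: k p p x x k p k p p x x k
Stitch 7 in working order -> p

== STITCH ==
p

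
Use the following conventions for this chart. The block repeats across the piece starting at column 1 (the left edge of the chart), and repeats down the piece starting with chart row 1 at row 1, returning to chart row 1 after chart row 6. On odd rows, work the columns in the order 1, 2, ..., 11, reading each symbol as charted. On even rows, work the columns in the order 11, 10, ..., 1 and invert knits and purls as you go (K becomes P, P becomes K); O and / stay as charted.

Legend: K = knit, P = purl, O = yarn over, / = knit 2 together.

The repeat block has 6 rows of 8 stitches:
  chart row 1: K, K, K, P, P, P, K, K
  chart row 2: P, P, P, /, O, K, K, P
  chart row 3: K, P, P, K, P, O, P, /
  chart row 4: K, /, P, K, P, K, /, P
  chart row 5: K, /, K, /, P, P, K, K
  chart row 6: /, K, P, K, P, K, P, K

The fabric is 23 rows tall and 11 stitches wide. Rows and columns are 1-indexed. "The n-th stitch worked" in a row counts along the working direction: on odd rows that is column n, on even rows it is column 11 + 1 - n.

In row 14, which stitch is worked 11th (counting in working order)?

For row 14: chart row = ((14-1) mod 6) + 1 = 2; this is a WS (even) row.
Chart row 2 tiled across columns 1-11: P P P / O K K P P P P
Wrong side: read the tiled row from column 11 down to 1 and exchange K with P (leave O, /).
Row 14 as worked: K K K K P P O / K K K
Counting 11 along the worked row gives K.

== STITCH ==
K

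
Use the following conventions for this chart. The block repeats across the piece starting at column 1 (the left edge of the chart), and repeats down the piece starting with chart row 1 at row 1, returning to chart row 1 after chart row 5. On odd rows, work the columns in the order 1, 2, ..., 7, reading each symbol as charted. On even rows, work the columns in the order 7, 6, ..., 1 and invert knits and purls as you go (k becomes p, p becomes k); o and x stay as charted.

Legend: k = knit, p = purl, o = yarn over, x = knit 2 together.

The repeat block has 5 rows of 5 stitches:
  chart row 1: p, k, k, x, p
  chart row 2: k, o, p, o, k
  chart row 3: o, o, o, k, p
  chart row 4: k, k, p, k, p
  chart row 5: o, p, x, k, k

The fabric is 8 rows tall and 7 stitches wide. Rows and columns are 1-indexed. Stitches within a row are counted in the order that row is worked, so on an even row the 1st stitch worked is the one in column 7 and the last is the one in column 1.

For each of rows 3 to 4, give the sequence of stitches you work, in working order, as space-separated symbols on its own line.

Row 3: chart row 3, RS - tile across columns 1-7 and work as-is.
Row 4: chart row 4, WS - tiled (columns 1-7): k k p k p k k; work from column 7 back to 1 with k<->p swapped.

== ROWS AS WORKED ==
o o o k p o o
p p k p k p p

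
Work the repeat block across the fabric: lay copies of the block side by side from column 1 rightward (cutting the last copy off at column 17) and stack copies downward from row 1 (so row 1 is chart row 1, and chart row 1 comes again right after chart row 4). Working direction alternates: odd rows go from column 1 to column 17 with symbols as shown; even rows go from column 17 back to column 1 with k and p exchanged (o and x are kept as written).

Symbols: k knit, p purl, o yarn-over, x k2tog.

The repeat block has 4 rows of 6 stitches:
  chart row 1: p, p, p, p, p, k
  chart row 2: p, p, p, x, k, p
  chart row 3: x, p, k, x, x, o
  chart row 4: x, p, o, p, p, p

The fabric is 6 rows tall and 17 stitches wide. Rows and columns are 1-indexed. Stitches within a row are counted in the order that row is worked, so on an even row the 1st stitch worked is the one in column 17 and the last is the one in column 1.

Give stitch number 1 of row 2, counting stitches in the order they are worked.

For row 2: chart row = ((2-1) mod 4) + 1 = 2; this is a WS (even) row.
Chart row 2 tiled across columns 1-17: p p p x k p p p p x k p p p p x k
Wrong side: read the tiled row from column 17 down to 1 and exchange k with p (leave o, x).
Row 2 as worked: p x k k k k p x k k k k p x k k k
Stitch 1 in working order -> p

Stitch:
p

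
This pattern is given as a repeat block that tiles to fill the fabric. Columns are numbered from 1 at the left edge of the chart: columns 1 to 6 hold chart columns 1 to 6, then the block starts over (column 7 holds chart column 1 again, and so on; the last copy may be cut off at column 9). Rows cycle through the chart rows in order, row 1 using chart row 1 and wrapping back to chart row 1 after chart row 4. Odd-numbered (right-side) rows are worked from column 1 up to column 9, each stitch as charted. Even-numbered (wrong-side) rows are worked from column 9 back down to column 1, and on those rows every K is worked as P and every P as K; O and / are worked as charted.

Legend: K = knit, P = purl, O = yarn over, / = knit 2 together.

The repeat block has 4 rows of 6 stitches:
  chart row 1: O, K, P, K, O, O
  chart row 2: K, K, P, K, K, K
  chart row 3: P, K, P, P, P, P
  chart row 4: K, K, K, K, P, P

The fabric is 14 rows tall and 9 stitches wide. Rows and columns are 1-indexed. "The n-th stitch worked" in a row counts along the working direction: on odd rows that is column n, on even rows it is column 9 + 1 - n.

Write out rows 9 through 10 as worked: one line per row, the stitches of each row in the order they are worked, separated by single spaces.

== ROWS AS WORKED ==
O K P K O O O K P
K P P P P P K P P

Derivation:
Row 9: chart row 1, RS - tile across columns 1-9 and work as-is.
Row 10: chart row 2, WS - tiled (columns 1-9): K K P K K K K K P; work from column 9 back to 1 with K<->P swapped.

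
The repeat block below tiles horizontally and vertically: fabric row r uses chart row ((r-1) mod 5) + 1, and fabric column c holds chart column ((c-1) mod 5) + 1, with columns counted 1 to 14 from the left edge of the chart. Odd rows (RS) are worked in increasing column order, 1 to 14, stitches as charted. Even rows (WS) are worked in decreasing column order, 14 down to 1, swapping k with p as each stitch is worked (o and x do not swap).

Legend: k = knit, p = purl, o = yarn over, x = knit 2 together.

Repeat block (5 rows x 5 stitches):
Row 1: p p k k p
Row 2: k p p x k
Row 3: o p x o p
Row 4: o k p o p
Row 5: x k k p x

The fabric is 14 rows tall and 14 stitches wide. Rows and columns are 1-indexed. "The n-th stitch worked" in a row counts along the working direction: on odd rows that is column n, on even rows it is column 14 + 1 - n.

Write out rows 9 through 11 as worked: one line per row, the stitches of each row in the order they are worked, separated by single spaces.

Row 9: chart row 4, RS - tile across columns 1-14 and work as-is.
Row 10: chart row 5, WS - tiled (columns 1-14): x k k p x x k k p x x k k p; work from column 14 back to 1 with k<->p swapped.
Row 11: chart row 1, RS - tile across columns 1-14 and work as-is.

== ROWS AS WORKED ==
o k p o p o k p o p o k p o
k p p x x k p p x x k p p x
p p k k p p p k k p p p k k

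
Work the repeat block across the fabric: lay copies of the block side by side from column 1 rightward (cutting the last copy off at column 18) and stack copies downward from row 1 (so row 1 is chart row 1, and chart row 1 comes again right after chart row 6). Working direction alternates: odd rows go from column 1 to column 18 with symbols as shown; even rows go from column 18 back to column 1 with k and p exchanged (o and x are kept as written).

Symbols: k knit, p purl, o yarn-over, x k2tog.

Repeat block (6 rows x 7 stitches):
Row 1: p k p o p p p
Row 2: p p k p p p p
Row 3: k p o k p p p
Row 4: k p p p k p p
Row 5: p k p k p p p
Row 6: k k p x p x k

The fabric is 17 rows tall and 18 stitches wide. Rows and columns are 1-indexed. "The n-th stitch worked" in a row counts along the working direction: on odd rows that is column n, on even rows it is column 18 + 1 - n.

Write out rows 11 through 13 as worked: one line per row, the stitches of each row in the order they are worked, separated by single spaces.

Row 11: chart row 5, RS - tile across columns 1-18 and work as-is.
Row 12: chart row 6, WS - tiled (columns 1-18): k k p x p x k k k p x p x k k k p x; work from column 18 back to 1 with k<->p swapped.
Row 13: chart row 1, RS - tile across columns 1-18 and work as-is.

== ROWS AS WORKED ==
p k p k p p p p k p k p p p p k p k
x k p p p x k x k p p p x k x k p p
p k p o p p p p k p o p p p p k p o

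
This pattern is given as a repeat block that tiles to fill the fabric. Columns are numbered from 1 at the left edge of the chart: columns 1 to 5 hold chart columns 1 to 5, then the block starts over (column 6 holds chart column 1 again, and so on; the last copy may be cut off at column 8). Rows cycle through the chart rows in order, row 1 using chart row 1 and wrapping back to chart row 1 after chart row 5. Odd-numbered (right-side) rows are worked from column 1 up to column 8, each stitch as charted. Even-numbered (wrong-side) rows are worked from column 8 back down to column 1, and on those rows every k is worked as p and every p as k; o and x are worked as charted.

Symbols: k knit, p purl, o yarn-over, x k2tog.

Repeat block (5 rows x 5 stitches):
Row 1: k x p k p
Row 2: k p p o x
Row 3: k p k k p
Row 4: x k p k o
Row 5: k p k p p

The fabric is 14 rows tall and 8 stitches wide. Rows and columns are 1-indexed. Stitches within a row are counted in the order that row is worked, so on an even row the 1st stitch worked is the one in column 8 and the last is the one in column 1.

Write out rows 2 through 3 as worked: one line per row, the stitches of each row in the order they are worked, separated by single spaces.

Row 2: chart row 2, WS - tiled (columns 1-8): k p p o x k p p; work from column 8 back to 1 with k<->p swapped.
Row 3: chart row 3, RS - tile across columns 1-8 and work as-is.

Rows as worked:
k k p x o k k p
k p k k p k p k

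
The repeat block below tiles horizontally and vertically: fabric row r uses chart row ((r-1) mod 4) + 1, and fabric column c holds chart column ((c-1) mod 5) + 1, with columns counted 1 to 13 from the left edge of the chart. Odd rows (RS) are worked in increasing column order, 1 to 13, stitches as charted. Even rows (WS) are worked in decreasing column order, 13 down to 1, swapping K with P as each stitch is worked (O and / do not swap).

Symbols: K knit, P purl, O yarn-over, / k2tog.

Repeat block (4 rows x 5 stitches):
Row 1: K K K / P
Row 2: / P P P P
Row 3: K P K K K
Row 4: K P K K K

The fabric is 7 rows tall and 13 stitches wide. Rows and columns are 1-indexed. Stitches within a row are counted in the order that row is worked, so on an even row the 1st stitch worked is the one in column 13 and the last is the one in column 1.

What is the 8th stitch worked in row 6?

Stitch:
/

Derivation:
For row 6: chart row = ((6-1) mod 4) + 1 = 2; this is a WS (even) row.
Chart row 2 tiled across columns 1-13: / P P P P / P P P P / P P
Wrong side: read the tiled row from column 13 down to 1 and exchange K with P (leave O, /).
Row 6 as worked: K K / K K K K / K K K K /
The 8th stitch worked is /.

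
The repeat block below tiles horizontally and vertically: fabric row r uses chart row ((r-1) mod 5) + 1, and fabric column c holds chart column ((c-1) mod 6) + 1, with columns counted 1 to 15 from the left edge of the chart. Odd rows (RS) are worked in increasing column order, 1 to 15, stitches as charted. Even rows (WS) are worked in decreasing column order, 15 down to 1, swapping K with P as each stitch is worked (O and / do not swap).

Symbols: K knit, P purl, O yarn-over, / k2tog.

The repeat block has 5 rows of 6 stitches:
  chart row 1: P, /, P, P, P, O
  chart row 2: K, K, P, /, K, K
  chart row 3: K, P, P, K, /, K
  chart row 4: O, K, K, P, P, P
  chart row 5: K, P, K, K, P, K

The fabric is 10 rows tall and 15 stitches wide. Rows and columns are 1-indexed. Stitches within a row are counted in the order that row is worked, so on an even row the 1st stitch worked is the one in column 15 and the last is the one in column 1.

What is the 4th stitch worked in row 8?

== STITCH ==
P

Derivation:
Row 8: (8-1) mod 5 = 2, so use chart row 3. Even row -> WS.
Chart row 3 tiled across columns 1-15: K P P K / K K P P K / K K P P
Wrong side: read the tiled row from column 15 down to 1 and exchange K with P (leave O, /).
Row 8 as worked: K K P P / P K K P P / P K K P
Counting 4 along the worked row gives P.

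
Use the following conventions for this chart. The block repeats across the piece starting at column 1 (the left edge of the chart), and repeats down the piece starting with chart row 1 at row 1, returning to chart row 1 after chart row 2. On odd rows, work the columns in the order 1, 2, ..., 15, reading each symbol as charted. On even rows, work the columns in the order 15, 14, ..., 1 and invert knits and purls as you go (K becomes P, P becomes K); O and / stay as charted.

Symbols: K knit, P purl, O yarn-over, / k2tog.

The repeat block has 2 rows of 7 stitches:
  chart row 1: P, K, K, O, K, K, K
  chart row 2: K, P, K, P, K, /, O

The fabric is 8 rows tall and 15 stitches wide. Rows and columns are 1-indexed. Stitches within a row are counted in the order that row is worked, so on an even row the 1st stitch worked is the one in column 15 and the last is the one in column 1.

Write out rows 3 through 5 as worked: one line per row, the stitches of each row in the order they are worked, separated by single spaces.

Row 3: chart row 1, RS - tile across columns 1-15 and work as-is.
Row 4: chart row 2, WS - tiled (columns 1-15): K P K P K / O K P K P K / O K; work from column 15 back to 1 with K<->P swapped.
Row 5: chart row 1, RS - tile across columns 1-15 and work as-is.

Result:
P K K O K K K P K K O K K K P
P O / P K P K P O / P K P K P
P K K O K K K P K K O K K K P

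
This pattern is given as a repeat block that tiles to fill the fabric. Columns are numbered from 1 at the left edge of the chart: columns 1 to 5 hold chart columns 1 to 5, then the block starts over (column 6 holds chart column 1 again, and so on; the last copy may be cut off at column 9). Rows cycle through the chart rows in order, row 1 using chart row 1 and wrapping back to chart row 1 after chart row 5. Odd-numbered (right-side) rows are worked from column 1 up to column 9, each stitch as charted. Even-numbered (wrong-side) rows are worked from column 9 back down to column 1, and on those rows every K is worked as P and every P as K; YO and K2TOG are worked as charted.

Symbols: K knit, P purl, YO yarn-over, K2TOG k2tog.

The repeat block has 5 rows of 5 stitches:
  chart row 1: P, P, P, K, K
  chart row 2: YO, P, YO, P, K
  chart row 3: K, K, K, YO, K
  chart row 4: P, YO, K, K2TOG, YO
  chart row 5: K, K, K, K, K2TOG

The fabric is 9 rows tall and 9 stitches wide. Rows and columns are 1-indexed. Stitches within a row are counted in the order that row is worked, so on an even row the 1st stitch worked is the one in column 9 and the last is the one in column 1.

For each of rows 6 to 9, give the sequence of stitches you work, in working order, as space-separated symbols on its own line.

Result:
P K K K P P K K K
YO P YO P K YO P YO P
YO P P P P YO P P P
P YO K K2TOG YO P YO K K2TOG

Derivation:
Row 6: chart row 1, WS - tiled (columns 1-9): P P P K K P P P K; work from column 9 back to 1 with K<->P swapped.
Row 7: chart row 2, RS - tile across columns 1-9 and work as-is.
Row 8: chart row 3, WS - tiled (columns 1-9): K K K YO K K K K YO; work from column 9 back to 1 with K<->P swapped.
Row 9: chart row 4, RS - tile across columns 1-9 and work as-is.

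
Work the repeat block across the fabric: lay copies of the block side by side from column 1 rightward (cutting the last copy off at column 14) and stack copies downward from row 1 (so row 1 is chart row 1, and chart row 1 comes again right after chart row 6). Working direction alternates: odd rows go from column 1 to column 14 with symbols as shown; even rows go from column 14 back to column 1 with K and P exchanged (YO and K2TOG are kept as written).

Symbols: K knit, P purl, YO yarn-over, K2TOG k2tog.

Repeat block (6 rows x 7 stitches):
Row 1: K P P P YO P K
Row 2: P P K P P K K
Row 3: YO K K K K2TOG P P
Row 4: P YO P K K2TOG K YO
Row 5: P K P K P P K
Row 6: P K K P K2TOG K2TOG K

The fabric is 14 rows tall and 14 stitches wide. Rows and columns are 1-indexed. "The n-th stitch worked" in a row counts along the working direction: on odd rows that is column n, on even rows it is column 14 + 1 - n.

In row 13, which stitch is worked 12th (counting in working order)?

Stitch:
YO

Derivation:
Row 13: (13-1) mod 6 = 0, so use chart row 1. Odd row -> RS.
Chart row 1 tiled across columns 1-14: K P P P YO P K K P P P YO P K
Right side: take the tiled row as-is (worked left to right from column 1).
Stitch 12 in working order -> YO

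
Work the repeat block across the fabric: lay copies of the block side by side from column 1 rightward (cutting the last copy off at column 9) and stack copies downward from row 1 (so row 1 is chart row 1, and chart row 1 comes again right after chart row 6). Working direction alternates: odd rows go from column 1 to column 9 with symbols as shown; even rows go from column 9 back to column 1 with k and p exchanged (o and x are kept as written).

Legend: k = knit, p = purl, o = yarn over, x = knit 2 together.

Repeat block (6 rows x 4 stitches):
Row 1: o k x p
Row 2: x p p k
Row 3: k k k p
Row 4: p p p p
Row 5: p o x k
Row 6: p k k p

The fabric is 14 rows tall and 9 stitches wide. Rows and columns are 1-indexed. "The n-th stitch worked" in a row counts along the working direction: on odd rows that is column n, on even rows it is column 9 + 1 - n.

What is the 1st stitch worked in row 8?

== STITCH ==
x

Derivation:
Row 8: (8-1) mod 6 = 1, so use chart row 2. Even row -> WS.
Chart row 2 tiled across columns 1-9: x p p k x p p k x
WS row: flip the tiled sequence (start at column 9) and apply k<->p; o and x stay.
Row 8 as worked: x p k k x p k k x
Stitch 1 in working order -> x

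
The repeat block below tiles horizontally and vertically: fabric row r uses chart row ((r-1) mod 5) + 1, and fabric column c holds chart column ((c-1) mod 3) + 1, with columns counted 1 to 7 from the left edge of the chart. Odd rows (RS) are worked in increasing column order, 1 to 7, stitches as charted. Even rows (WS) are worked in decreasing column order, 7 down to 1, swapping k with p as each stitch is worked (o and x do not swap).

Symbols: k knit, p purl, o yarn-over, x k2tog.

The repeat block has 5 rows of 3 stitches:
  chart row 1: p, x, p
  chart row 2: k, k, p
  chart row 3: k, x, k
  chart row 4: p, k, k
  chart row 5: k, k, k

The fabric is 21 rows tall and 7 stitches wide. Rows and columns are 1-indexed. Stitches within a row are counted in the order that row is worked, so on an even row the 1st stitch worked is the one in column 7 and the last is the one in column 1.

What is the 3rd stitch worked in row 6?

For row 6: chart row = ((6-1) mod 5) + 1 = 1; this is a WS (even) row.
Chart row 1 tiled across columns 1-7: p x p p x p p
Wrong side: read the tiled row from column 7 down to 1 and exchange k with p (leave o, x).
Row 6 as worked: k k x k k x k
Stitch 3 in working order -> x

== STITCH ==
x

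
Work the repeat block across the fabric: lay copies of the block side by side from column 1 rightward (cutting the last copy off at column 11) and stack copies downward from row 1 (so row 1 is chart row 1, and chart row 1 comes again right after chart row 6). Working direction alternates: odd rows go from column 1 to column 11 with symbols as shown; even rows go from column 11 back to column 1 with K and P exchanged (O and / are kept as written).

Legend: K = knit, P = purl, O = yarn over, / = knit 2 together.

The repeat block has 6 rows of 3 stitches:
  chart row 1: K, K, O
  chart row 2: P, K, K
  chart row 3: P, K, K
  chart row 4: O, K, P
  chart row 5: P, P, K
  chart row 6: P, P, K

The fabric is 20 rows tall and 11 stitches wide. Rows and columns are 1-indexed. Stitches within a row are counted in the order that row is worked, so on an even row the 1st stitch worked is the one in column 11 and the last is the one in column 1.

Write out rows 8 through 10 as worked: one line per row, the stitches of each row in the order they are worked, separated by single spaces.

Row 8: chart row 2, WS - tiled (columns 1-11): P K K P K K P K K P K; work from column 11 back to 1 with K<->P swapped.
Row 9: chart row 3, RS - tile across columns 1-11 and work as-is.
Row 10: chart row 4, WS - tiled (columns 1-11): O K P O K P O K P O K; work from column 11 back to 1 with K<->P swapped.

Result:
P K P P K P P K P P K
P K K P K K P K K P K
P O K P O K P O K P O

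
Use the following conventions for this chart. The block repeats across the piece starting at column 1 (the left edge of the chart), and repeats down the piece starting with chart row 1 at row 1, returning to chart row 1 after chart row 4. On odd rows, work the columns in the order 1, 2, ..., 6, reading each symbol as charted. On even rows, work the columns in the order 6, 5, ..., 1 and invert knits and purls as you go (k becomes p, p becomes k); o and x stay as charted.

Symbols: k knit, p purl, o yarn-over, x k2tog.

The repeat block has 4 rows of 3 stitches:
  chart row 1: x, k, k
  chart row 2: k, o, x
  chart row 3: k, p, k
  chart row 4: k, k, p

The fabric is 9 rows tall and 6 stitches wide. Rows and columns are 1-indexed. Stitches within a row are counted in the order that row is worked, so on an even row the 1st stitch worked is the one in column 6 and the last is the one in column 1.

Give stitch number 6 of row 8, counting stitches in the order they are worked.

Stitch:
p

Derivation:
Row 8 uses chart row ((8-1) mod 4)+1 = 4. Row 8 is even, so WS.
Chart row 4 tiled across columns 1-6: k k p k k p
Wrong side: read the tiled row from column 6 down to 1 and exchange k with p (leave o, x).
Row 8 as worked: k p p k p p
The 6th stitch worked is p.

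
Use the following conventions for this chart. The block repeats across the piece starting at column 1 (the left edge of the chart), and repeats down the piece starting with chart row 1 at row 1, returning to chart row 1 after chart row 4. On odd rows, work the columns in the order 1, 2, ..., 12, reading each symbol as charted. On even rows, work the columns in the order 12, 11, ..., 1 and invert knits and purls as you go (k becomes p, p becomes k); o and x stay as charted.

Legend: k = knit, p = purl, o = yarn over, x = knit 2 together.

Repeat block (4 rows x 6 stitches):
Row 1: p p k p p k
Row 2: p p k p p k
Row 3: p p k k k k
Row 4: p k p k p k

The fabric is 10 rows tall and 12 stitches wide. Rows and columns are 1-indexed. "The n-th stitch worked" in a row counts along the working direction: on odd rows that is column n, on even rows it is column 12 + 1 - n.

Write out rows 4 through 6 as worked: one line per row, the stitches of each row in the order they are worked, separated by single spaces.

Result:
p k p k p k p k p k p k
p p k p p k p p k p p k
p k k p k k p k k p k k

Derivation:
Row 4: chart row 4, WS - tiled (columns 1-12): p k p k p k p k p k p k; work from column 12 back to 1 with k<->p swapped.
Row 5: chart row 1, RS - tile across columns 1-12 and work as-is.
Row 6: chart row 2, WS - tiled (columns 1-12): p p k p p k p p k p p k; work from column 12 back to 1 with k<->p swapped.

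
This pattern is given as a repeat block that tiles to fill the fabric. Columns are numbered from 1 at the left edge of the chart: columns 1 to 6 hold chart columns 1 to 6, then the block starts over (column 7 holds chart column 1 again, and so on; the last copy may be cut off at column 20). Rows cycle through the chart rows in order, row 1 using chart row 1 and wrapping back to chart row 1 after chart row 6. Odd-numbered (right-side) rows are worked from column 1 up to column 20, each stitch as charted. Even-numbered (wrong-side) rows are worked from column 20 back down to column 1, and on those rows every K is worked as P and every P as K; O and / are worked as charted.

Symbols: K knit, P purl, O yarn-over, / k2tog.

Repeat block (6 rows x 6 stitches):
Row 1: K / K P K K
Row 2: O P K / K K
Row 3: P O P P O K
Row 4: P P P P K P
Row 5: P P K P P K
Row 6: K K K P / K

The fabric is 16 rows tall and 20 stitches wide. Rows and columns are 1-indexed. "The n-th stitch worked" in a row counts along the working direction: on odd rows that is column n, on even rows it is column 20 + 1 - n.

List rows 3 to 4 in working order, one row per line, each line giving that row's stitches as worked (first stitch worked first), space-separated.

Row 3: chart row 3, RS - tile across columns 1-20 and work as-is.
Row 4: chart row 4, WS - tiled (columns 1-20): P P P P K P P P P P K P P P P P K P P P; work from column 20 back to 1 with K<->P swapped.

== ROWS AS WORKED ==
P O P P O K P O P P O K P O P P O K P O
K K K P K K K K K P K K K K K P K K K K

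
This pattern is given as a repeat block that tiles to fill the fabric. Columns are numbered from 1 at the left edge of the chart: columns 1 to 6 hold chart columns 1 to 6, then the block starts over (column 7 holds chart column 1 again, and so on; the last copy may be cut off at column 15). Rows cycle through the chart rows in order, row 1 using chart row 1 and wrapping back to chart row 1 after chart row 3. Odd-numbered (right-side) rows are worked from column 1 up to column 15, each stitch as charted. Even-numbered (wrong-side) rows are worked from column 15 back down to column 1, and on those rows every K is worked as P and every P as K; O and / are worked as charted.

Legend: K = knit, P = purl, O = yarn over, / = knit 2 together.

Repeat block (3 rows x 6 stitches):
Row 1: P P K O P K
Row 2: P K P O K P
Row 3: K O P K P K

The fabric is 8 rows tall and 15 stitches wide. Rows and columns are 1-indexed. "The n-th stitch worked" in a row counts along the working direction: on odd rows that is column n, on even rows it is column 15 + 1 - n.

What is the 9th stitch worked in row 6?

For row 6: chart row = ((6-1) mod 3) + 1 = 3; this is a WS (even) row.
Chart row 3 tiled across columns 1-15: K O P K P K K O P K P K K O P
Wrong side: read the tiled row from column 15 down to 1 and exchange K with P (leave O, /).
Row 6 as worked: K O P P K P K O P P K P K O P
Stitch 9 in working order -> P

Stitch:
P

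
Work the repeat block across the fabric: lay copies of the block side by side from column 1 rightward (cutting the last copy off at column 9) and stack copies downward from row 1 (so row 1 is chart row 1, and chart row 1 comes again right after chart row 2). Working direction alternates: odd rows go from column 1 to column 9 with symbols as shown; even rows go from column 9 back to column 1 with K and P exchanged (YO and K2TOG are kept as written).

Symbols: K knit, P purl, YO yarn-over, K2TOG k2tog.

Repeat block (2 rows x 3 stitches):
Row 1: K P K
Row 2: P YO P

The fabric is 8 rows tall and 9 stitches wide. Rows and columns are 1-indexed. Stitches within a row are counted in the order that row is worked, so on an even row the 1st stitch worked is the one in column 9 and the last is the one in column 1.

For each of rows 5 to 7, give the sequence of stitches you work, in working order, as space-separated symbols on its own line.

Row 5: chart row 1, RS - tile across columns 1-9 and work as-is.
Row 6: chart row 2, WS - tiled (columns 1-9): P YO P P YO P P YO P; work from column 9 back to 1 with K<->P swapped.
Row 7: chart row 1, RS - tile across columns 1-9 and work as-is.

== ROWS AS WORKED ==
K P K K P K K P K
K YO K K YO K K YO K
K P K K P K K P K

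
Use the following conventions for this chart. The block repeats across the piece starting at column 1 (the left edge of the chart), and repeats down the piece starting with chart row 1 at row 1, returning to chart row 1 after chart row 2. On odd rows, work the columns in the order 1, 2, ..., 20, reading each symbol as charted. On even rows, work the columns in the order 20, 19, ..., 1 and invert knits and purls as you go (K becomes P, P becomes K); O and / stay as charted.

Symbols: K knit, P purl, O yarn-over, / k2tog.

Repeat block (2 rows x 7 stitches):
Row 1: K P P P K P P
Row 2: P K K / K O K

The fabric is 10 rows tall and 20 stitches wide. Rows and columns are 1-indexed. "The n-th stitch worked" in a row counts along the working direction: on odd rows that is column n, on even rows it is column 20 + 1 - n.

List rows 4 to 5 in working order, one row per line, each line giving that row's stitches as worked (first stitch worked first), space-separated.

== ROWS AS WORKED ==
O P / P P K P O P / P P K P O P / P P K
K P P P K P P K P P P K P P K P P P K P

Derivation:
Row 4: chart row 2, WS - tiled (columns 1-20): P K K / K O K P K K / K O K P K K / K O; work from column 20 back to 1 with K<->P swapped.
Row 5: chart row 1, RS - tile across columns 1-20 and work as-is.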